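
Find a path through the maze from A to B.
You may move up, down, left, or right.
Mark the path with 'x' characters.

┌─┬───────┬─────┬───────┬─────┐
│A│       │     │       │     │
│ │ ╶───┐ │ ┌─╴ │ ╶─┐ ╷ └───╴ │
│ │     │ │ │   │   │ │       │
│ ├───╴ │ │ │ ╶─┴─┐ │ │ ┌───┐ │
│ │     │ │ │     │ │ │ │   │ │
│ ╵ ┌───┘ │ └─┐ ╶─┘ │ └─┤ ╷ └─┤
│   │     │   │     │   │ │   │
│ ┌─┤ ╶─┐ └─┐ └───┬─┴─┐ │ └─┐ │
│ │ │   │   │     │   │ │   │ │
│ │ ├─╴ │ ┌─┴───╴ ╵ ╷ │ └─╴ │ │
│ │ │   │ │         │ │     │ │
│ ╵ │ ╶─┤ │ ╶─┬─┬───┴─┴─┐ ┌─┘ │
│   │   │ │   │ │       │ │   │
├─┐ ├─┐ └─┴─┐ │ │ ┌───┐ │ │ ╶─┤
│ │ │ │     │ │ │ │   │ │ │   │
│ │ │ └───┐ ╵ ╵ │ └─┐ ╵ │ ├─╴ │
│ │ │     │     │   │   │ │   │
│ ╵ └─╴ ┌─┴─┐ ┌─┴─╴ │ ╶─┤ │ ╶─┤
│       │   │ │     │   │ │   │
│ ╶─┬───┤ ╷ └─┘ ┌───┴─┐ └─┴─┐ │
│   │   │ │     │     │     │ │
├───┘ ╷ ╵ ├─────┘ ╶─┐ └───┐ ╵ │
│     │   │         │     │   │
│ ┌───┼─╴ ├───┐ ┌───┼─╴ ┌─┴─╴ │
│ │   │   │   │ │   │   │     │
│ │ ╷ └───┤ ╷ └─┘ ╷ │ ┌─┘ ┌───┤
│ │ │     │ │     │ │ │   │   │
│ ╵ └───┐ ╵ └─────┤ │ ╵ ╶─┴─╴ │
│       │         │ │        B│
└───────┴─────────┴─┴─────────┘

Finding the shortest path through the maze:
Path length: 96 steps
Directions: down → down → down → right → up → right → right → up → left → left → up → right → right → right → down → down → down → left → left → down → right → down → left → down → right → down → right → right → down → right → up → up → left → up → right → right → right → up → left → left → up → left → up → up → up → right → right → down → left → down → right → down → right → right → up → up → left → up → right → right → down → down → down → right → down → down → right → right → up → left → up → up → right → down → right → down → down → down → left → down → right → down → left → down → right → down → down → down → left → left → down → left → down → right → right → right

Solution:

┌─┬───────┬─────┬───────┬─────┐
│A│x x x x│x x x│x x x  │     │
│ │ ╶───┐ │ ┌─╴ │ ╶─┐ ╷ └───╴ │
│x│x x x│x│x│x x│x x│x│       │
│ ├───╴ │ │ │ ╶─┴─┐ │ │ ┌───┐ │
│x│x x x│x│x│x x  │x│x│ │x x│ │
│ ╵ ┌───┘ │ └─┐ ╶─┘ │ └─┤ ╷ └─┤
│x x│x x x│x x│x x x│x x│x│x x│
│ ┌─┤ ╶─┐ └─┐ └───┬─┴─┐ │ └─┐ │
│ │ │x x│   │x x x│   │x│x x│x│
│ │ ├─╴ │ ┌─┴───╴ ╵ ╷ │ └─╴ │ │
│ │ │x x│ │x x x x  │ │x x x│x│
│ ╵ │ ╶─┤ │ ╶─┬─┬───┴─┴─┐ ┌─┘ │
│   │x x│ │x x│ │       │ │x x│
├─┐ ├─┐ └─┴─┐ │ │ ┌───┐ │ │ ╶─┤
│ │ │ │x x x│x│ │ │   │ │ │x x│
│ │ │ └───┐ ╵ ╵ │ └─┐ ╵ │ ├─╴ │
│ │ │     │x x  │   │   │ │x x│
│ ╵ └─╴ ┌─┴─┐ ┌─┴─╴ │ ╶─┤ │ ╶─┤
│       │   │ │     │   │ │x x│
│ ╶─┬───┤ ╷ └─┘ ┌───┴─┐ └─┴─┐ │
│   │   │ │     │     │     │x│
├───┘ ╷ ╵ ├─────┘ ╶─┐ └───┐ ╵ │
│     │   │         │     │  x│
│ ┌───┼─╴ ├───┐ ┌───┼─╴ ┌─┴─╴ │
│ │   │   │   │ │   │   │x x x│
│ │ ╷ └───┤ ╷ └─┘ ╷ │ ┌─┘ ┌───┤
│ │ │     │ │     │ │ │x x│   │
│ ╵ └───┐ ╵ └─────┤ │ ╵ ╶─┴─╴ │
│       │         │ │  x x x B│
└───────┴─────────┴─┴─────────┘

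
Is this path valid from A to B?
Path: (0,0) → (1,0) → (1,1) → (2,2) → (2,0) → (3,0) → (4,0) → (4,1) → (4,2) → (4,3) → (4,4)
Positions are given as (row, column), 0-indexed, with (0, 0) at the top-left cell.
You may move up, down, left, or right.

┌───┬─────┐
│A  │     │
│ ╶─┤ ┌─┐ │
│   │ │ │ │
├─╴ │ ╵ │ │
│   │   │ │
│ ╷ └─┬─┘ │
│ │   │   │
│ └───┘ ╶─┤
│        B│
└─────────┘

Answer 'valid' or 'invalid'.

Checking path validity:
Result: Invalid move at step 3: cannot move from (1, 1) to (2, 2).

invalid

Correct solution:

┌───┬─────┐
│A  │     │
│ ╶─┤ ┌─┐ │
│↳ ↓│ │ │ │
├─╴ │ ╵ │ │
│↓ ↲│   │ │
│ ╷ └─┬─┘ │
│↓│   │   │
│ └───┘ ╶─┤
│↳ → → → B│
└─────────┘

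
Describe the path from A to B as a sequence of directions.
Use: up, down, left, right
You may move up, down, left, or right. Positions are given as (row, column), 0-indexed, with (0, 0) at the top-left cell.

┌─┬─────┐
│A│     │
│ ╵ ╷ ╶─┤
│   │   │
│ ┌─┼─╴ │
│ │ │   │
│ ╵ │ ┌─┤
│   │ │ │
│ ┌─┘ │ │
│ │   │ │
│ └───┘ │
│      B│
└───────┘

Finding the path and converting it to directions:
Path through cells: (0,0) → (1,0) → (2,0) → (3,0) → (4,0) → (5,0) → (5,1) → (5,2) → (5,3)
Directions: down, down, down, down, down, right, right, right

Solution:

┌─┬─────┐
│A│     │
│ ╵ ╷ ╶─┤
│↓  │   │
│ ┌─┼─╴ │
│↓│ │   │
│ ╵ │ ┌─┤
│↓  │ │ │
│ ┌─┘ │ │
│↓│   │ │
│ └───┘ │
│↳ → → B│
└───────┘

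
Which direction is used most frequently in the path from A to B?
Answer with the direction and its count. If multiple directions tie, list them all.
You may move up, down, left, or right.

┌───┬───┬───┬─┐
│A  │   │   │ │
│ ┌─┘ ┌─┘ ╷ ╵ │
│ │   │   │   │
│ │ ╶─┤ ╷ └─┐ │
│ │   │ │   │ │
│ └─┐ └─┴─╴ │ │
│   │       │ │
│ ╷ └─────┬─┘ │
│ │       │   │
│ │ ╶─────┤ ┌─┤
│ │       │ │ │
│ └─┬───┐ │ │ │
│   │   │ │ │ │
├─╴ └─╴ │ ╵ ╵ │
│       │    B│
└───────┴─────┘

Directions: down, down, down, right, down, down, right, right, right, down, down, right, right
Counts: {'down': 7, 'right': 6}
Most common: down (7 times)

Solution:

┌───┬───┬───┬─┐
│A  │   │   │ │
│ ┌─┘ ┌─┘ ╷ ╵ │
│↓│   │   │   │
│ │ ╶─┤ ╷ └─┐ │
│↓│   │ │   │ │
│ └─┐ └─┴─╴ │ │
│↳ ↓│       │ │
│ ╷ └─────┬─┘ │
│ │↓      │   │
│ │ ╶─────┤ ┌─┤
│ │↳ → → ↓│ │ │
│ └─┬───┐ │ │ │
│   │   │↓│ │ │
├─╴ └─╴ │ ╵ ╵ │
│       │↳ → B│
└───────┴─────┘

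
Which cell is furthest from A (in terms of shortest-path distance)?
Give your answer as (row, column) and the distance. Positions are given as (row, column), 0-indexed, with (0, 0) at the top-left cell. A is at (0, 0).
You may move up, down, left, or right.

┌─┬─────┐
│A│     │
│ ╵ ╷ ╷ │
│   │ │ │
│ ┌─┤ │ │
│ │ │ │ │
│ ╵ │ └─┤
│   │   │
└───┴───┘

Computing BFS distances from A to all cells:
Furthest cell: (3, 3)
Distance: 8 steps

Path from A to the furthest cell:

┌─┬─────┐
│A│↱ ↓  │
│ ╵ ╷ ╷ │
│↳ ↑│↓│ │
│ ┌─┤ │ │
│ │ │↓│ │
│ ╵ │ └─┤
│   │↳ B│
└───┴───┘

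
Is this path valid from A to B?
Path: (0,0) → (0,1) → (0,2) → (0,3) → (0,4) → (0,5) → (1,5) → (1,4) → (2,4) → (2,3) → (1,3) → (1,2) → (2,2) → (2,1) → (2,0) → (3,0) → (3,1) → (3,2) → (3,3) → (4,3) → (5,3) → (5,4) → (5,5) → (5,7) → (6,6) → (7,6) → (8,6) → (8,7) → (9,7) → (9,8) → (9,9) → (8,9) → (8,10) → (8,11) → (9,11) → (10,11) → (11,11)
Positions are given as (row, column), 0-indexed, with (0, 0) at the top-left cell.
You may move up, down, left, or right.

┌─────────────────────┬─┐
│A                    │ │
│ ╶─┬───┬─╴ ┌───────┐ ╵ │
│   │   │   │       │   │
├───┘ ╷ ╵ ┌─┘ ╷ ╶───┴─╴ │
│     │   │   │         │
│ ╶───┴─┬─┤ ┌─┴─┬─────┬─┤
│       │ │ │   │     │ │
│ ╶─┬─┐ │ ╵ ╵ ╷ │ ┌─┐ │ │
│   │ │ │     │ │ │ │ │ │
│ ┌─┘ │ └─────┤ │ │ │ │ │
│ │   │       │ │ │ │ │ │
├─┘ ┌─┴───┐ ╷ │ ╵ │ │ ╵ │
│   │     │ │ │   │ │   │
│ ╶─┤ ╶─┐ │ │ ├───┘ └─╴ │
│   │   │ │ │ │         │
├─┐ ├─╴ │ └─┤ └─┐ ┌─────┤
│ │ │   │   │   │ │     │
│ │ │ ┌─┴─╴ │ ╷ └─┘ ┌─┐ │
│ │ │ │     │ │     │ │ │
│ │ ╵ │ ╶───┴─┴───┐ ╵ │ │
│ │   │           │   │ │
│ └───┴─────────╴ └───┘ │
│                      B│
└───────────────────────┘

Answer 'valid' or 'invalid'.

Checking path validity:
Result: Invalid move at step 23: cannot move from (5, 5) to (5, 7).

invalid

Correct solution:

┌─────────────────────┬─┐
│A → → → → ↓          │ │
│ ╶─┬───┬─╴ ┌───────┐ ╵ │
│   │↓ ↰│↓ ↲│       │   │
├───┘ ╷ ╵ ┌─┘ ╷ ╶───┴─╴ │
│↓ ← ↲│↑ ↲│   │         │
│ ╶───┴─┬─┤ ┌─┴─┬─────┬─┤
│↳ → → ↓│ │ │   │     │ │
│ ╶─┬─┐ │ ╵ ╵ ╷ │ ┌─┐ │ │
│   │ │↓│     │ │ │ │ │ │
│ ┌─┘ │ └─────┤ │ │ │ │ │
│ │   │↳ → → ↓│ │ │ │ │ │
├─┘ ┌─┴───┐ ╷ │ ╵ │ │ ╵ │
│   │     │ │↓│   │ │   │
│ ╶─┤ ╶─┐ │ │ ├───┘ └─╴ │
│   │   │ │ │↓│         │
├─┐ ├─╴ │ └─┤ └─┐ ┌─────┤
│ │ │   │   │↳ ↓│ │↱ → ↓│
│ │ │ ┌─┴─╴ │ ╷ └─┘ ┌─┐ │
│ │ │ │     │ │↳ → ↑│ │↓│
│ │ ╵ │ ╶───┴─┴───┐ ╵ │ │
│ │   │           │   │↓│
│ └───┴─────────╴ └───┘ │
│                      B│
└───────────────────────┘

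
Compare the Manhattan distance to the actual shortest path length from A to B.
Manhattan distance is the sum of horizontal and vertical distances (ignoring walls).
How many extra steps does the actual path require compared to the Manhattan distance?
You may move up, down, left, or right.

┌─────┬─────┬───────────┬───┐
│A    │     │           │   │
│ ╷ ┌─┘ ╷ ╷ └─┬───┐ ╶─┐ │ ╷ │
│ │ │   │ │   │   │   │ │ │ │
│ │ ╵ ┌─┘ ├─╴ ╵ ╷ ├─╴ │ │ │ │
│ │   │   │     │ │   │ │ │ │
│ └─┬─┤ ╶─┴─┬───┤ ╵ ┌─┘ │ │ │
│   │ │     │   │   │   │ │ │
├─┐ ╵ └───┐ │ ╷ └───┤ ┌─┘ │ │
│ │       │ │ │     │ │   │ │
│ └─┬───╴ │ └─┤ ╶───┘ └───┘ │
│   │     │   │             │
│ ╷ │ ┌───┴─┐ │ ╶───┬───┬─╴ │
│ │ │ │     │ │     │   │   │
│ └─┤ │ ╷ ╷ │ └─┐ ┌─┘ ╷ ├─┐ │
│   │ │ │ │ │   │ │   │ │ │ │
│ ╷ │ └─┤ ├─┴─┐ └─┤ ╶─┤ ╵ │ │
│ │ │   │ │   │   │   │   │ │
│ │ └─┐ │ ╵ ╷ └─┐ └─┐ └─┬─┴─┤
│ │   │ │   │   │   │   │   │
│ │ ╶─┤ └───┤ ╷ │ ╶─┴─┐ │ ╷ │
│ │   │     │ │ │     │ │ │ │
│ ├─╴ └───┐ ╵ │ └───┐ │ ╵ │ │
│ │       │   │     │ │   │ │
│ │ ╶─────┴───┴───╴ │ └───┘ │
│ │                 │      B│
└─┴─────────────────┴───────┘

Manhattan distance: |12 - 0| + |13 - 0| = 25
Actual path length: 31
Extra steps: 31 - 25 = 6

Solution:

┌─────┬─────┬───────────┬───┐
│A ↓  │↱ ↓  │           │   │
│ ╷ ┌─┘ ╷ ╷ └─┬───┐ ╶─┐ │ ╷ │
│ │↓│↱ ↑│↓│   │   │   │ │ │ │
│ │ ╵ ┌─┘ ├─╴ ╵ ╷ ├─╴ │ │ │ │
│ │↳ ↑│↓ ↲│     │ │   │ │ │ │
│ └─┬─┤ ╶─┴─┬───┤ ╵ ┌─┘ │ │ │
│   │ │↳ → ↓│   │   │   │ │ │
├─┐ ╵ └───┐ │ ╷ └───┤ ┌─┘ │ │
│ │       │↓│ │     │ │   │ │
│ └─┬───╴ │ └─┤ ╶───┘ └───┘ │
│   │     │↳ ↓│             │
│ ╷ │ ┌───┴─┐ │ ╶───┬───┬─╴ │
│ │ │ │     │↓│     │   │   │
│ └─┤ │ ╷ ╷ │ └─┐ ┌─┘ ╷ ├─┐ │
│   │ │ │ │ │↳ ↓│ │   │ │ │ │
│ ╷ │ └─┤ ├─┴─┐ └─┤ ╶─┤ ╵ │ │
│ │ │   │ │   │↳ ↓│   │   │ │
│ │ └─┐ │ ╵ ╷ └─┐ └─┐ └─┬─┴─┤
│ │   │ │   │   │↓  │   │   │
│ │ ╶─┤ └───┤ ╷ │ ╶─┴─┐ │ ╷ │
│ │   │     │ │ │↳ → ↓│ │ │ │
│ ├─╴ └───┐ ╵ │ └───┐ │ ╵ │ │
│ │       │   │     │↓│   │ │
│ │ ╶─────┴───┴───╴ │ └───┘ │
│ │                 │↳ → → B│
└─┴─────────────────┴───────┘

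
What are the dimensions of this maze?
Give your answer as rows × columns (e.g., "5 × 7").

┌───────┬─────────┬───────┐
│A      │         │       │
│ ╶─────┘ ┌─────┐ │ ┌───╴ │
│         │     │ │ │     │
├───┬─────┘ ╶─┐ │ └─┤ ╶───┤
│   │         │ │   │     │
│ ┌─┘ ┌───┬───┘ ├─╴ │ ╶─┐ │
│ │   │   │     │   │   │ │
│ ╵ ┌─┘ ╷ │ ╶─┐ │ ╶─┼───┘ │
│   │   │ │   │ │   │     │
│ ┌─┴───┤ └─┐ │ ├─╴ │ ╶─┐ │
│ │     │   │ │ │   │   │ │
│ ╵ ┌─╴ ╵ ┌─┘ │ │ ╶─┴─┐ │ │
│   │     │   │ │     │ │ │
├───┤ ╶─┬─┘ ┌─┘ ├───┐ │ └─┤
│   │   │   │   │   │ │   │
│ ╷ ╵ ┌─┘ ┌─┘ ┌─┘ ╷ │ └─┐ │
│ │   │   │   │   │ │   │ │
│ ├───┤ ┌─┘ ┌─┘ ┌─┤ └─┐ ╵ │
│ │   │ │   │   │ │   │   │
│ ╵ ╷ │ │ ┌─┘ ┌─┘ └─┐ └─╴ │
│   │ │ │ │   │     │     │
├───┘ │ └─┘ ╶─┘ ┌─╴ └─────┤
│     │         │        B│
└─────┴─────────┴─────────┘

Counting the maze dimensions:
Rows (vertical): 12
Columns (horizontal): 13
Dimensions: 12 × 13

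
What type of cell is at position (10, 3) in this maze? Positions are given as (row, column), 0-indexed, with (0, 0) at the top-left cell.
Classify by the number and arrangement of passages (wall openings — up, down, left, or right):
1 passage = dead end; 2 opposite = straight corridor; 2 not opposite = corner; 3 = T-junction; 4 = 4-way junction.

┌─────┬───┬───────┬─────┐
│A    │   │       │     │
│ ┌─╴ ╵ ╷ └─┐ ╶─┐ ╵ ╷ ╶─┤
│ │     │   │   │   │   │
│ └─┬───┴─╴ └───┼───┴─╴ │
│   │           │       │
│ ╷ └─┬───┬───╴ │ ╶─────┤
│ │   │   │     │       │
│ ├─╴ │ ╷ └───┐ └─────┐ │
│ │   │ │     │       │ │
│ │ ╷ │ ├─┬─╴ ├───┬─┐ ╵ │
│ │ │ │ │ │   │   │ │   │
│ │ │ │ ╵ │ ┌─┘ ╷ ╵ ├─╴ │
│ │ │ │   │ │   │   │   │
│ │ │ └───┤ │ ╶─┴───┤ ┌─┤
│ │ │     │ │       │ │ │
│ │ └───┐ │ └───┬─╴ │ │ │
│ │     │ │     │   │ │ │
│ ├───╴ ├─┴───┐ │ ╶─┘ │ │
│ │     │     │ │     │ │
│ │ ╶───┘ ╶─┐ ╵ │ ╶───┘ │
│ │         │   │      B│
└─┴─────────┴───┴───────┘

Checking cell at (10, 3):
Number of passages: 2
Cell type: straight corridor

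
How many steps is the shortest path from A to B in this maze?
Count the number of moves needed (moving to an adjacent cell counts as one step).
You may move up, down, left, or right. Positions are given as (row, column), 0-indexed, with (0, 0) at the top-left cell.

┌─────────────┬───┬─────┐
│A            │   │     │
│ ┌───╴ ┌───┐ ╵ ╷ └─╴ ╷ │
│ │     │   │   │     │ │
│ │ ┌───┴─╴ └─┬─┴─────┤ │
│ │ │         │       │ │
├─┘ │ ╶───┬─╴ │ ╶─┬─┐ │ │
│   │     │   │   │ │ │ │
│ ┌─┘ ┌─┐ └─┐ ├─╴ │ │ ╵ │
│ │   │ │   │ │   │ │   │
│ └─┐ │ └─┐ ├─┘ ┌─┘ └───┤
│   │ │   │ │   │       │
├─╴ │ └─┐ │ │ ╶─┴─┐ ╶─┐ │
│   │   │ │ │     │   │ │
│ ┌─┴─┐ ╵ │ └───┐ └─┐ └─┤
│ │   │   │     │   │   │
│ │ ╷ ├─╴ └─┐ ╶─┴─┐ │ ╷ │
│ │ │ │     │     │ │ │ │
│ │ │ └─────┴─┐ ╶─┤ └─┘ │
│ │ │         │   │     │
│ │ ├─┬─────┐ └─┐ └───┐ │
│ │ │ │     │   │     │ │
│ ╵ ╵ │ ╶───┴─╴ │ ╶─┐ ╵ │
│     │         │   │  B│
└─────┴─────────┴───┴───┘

Using BFS to find shortest path:
Start: (0, 0), End: (11, 11)
Path found:
(0,0) → (0,1) → (0,2) → (0,3) → (0,4) → (0,5) → (0,6) → (1,6) → (1,7) → (0,7) → (0,8) → (1,8) → (1,9) → (1,10) → (0,10) → (0,11) → (1,11) → (2,11) → (3,11) → (4,11) → (4,10) → (3,10) → (2,10) → (2,9) → (2,8) → (2,7) → (3,7) → (3,8) → (4,8) → (4,7) → (5,7) → (5,6) → (6,6) → (6,7) → (6,8) → (7,8) → (7,9) → (8,9) → (9,9) → (9,10) → (9,11) → (10,11) → (11,11)
Number of steps: 42

Solution:

┌─────────────┬───┬─────┐
│A → → → → → ↓│↱ ↓│  ↱ ↓│
│ ┌───╴ ┌───┐ ╵ ╷ └─╴ ╷ │
│ │     │   │↳ ↑│↳ → ↑│↓│
│ │ ┌───┴─╴ └─┬─┴─────┤ │
│ │ │         │↓ ← ← ↰│↓│
├─┘ │ ╶───┬─╴ │ ╶─┬─┐ │ │
│   │     │   │↳ ↓│ │↑│↓│
│ ┌─┘ ┌─┐ └─┐ ├─╴ │ │ ╵ │
│ │   │ │   │ │↓ ↲│ │↑ ↲│
│ └─┐ │ └─┐ ├─┘ ┌─┘ └───┤
│   │ │   │ │↓ ↲│       │
├─╴ │ └─┐ │ │ ╶─┴─┐ ╶─┐ │
│   │   │ │ │↳ → ↓│   │ │
│ ┌─┴─┐ ╵ │ └───┐ └─┐ └─┤
│ │   │   │     │↳ ↓│   │
│ │ ╷ ├─╴ └─┐ ╶─┴─┐ │ ╷ │
│ │ │ │     │     │↓│ │ │
│ │ │ └─────┴─┐ ╶─┤ └─┘ │
│ │ │         │   │↳ → ↓│
│ │ ├─┬─────┐ └─┐ └───┐ │
│ │ │ │     │   │     │↓│
│ ╵ ╵ │ ╶───┴─╴ │ ╶─┐ ╵ │
│     │         │   │  B│
└─────┴─────────┴───┴───┘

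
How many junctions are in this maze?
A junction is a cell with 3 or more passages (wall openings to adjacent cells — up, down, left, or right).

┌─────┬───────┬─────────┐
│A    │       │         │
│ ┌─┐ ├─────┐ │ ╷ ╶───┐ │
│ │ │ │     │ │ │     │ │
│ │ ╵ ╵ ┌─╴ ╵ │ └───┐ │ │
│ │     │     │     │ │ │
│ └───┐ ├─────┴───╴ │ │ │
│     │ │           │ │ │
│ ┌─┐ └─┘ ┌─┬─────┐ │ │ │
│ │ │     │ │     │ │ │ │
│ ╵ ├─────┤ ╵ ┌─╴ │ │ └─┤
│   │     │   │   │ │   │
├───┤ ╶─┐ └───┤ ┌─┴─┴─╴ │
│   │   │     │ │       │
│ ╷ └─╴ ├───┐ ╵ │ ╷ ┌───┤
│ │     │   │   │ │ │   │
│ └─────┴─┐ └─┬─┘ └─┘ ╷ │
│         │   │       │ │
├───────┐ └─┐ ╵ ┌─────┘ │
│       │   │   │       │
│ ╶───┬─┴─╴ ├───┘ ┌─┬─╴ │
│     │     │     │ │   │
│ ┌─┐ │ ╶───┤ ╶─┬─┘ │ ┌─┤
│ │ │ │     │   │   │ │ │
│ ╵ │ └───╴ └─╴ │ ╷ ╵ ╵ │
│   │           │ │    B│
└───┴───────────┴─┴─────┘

Checking each cell for number of passages:

Junctions found (3+ passages):
  (0, 8): 3 passages
  (2, 2): 3 passages
  (2, 3): 3 passages
  (2, 5): 3 passages
  (3, 0): 3 passages
  (3, 9): 3 passages
  (6, 9): 3 passages
  (8, 8): 3 passages
  (9, 11): 3 passages
  (10, 0): 3 passages
  (11, 9): 3 passages
  (12, 5): 3 passages
  (12, 10): 3 passages
Total junctions: 13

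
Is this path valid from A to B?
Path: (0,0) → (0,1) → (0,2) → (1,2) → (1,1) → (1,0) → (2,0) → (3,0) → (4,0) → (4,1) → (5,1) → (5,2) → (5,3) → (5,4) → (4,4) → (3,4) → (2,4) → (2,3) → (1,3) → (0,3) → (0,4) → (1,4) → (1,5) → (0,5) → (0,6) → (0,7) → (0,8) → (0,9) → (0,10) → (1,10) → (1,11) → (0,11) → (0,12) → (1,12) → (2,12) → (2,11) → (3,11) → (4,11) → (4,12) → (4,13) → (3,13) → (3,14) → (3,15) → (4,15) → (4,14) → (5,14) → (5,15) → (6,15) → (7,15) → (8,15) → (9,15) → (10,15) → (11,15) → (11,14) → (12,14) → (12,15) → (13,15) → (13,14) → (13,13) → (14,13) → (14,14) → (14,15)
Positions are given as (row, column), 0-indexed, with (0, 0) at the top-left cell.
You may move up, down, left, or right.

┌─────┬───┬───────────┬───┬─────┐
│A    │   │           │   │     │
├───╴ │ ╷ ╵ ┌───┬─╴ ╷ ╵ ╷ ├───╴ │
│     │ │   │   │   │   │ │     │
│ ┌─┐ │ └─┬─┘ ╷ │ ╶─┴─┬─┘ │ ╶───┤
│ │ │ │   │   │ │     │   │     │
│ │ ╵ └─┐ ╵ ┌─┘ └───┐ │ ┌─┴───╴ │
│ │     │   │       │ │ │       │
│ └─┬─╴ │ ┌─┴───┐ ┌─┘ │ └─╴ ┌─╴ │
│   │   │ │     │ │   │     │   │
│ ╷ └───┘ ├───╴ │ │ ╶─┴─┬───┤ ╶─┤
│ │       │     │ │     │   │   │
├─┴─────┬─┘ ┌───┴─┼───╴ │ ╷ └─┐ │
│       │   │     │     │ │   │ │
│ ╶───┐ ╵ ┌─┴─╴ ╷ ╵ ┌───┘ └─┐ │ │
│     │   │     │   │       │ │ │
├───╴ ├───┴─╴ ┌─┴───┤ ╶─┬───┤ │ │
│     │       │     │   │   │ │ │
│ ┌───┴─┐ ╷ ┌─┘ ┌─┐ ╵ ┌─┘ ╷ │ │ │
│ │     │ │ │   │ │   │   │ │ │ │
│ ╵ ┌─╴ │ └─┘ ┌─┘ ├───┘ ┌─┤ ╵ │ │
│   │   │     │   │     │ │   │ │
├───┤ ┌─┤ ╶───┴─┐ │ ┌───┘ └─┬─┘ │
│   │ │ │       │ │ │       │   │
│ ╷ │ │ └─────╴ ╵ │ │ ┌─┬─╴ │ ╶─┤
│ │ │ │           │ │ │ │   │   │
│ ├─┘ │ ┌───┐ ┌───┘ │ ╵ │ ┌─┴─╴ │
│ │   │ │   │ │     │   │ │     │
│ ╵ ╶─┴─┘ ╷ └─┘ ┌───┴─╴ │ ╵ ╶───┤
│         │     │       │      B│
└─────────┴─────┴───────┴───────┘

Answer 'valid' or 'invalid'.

Checking path validity:
Result: All consecutive moves are passable.

valid

Correct solution:

┌─────┬───┬───────────┬───┬─────┐
│A → ↓│↱ ↓│↱ → → → → ↓│↱ ↓│     │
├───╴ │ ╷ ╵ ┌───┬─╴ ╷ ╵ ╷ ├───╴ │
│↓ ← ↲│↑│↳ ↑│   │   │↳ ↑│↓│     │
│ ┌─┐ │ └─┬─┘ ╷ │ ╶─┴─┬─┘ │ ╶───┤
│↓│ │ │↑ ↰│   │ │     │↓ ↲│     │
│ │ ╵ └─┐ ╵ ┌─┘ └───┐ │ ┌─┴───╴ │
│↓│     │↑  │       │ │↓│  ↱ → ↓│
│ └─┬─╴ │ ┌─┴───┐ ┌─┘ │ └─╴ ┌─╴ │
│↳ ↓│   │↑│     │ │   │↳ → ↑│↓ ↲│
│ ╷ └───┘ ├───╴ │ │ ╶─┴─┬───┤ ╶─┤
│ │↳ → → ↑│     │ │     │   │↳ ↓│
├─┴─────┬─┘ ┌───┴─┼───╴ │ ╷ └─┐ │
│       │   │     │     │ │   │↓│
│ ╶───┐ ╵ ┌─┴─╴ ╷ ╵ ┌───┘ └─┐ │ │
│     │   │     │   │       │ │↓│
├───╴ ├───┴─╴ ┌─┴───┤ ╶─┬───┤ │ │
│     │       │     │   │   │ │↓│
│ ┌───┴─┐ ╷ ┌─┘ ┌─┐ ╵ ┌─┘ ╷ │ │ │
│ │     │ │ │   │ │   │   │ │ │↓│
│ ╵ ┌─╴ │ └─┘ ┌─┘ ├───┘ ┌─┤ ╵ │ │
│   │   │     │   │     │ │   │↓│
├───┤ ┌─┤ ╶───┴─┐ │ ┌───┘ └─┬─┘ │
│   │ │ │       │ │ │       │↓ ↲│
│ ╷ │ │ └─────╴ ╵ │ │ ┌─┬─╴ │ ╶─┤
│ │ │ │           │ │ │ │   │↳ ↓│
│ ├─┘ │ ┌───┐ ┌───┘ │ ╵ │ ┌─┴─╴ │
│ │   │ │   │ │     │   │ │↓ ← ↲│
│ ╵ ╶─┴─┘ ╷ └─┘ ┌───┴─╴ │ ╵ ╶───┤
│         │     │       │  ↳ → B│
└─────────┴─────┴───────┴───────┘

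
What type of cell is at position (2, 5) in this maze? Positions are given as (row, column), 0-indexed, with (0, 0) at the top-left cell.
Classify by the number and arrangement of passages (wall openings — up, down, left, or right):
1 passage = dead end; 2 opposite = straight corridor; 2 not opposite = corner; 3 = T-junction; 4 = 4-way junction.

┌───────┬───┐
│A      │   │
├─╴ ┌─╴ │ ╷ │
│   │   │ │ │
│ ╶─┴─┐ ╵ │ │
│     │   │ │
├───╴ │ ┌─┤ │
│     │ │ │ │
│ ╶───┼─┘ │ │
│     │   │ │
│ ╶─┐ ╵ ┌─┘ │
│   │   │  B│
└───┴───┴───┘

Checking cell at (2, 5):
Number of passages: 2
Cell type: straight corridor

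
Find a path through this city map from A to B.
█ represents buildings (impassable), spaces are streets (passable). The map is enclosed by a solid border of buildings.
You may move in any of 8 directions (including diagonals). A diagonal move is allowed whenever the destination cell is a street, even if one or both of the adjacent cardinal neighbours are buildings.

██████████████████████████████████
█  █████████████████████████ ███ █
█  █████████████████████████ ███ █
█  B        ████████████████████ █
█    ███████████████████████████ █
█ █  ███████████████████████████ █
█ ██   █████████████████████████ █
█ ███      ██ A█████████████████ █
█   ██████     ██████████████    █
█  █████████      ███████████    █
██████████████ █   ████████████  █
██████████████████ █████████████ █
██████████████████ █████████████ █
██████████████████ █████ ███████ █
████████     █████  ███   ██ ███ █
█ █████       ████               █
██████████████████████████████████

Finding the shortest path from A to B:
Movement: 8-directional
Path length: 12 steps
Directions: left → down-left → left → left → up-left → left → left → left → up-left → up-left → up → up-left

Solution:

██████████████████████████████████
█  █████████████████████████ ███ █
█  █████████████████████████ ███ █
█  B        ████████████████████ █
█   ↖███████████████████████████ █
█ █ ↑███████████████████████████ █
█ ██ ↖ █████████████████████████ █
█ ███ ↖←←← ██↙A█████████████████ █
█   ██████↖←←  ██████████████    █
█  █████████      ███████████    █
██████████████ █   ████████████  █
██████████████████ █████████████ █
██████████████████ █████████████ █
██████████████████ █████ ███████ █
████████     █████  ███   ██ ███ █
█ █████       ████               █
██████████████████████████████████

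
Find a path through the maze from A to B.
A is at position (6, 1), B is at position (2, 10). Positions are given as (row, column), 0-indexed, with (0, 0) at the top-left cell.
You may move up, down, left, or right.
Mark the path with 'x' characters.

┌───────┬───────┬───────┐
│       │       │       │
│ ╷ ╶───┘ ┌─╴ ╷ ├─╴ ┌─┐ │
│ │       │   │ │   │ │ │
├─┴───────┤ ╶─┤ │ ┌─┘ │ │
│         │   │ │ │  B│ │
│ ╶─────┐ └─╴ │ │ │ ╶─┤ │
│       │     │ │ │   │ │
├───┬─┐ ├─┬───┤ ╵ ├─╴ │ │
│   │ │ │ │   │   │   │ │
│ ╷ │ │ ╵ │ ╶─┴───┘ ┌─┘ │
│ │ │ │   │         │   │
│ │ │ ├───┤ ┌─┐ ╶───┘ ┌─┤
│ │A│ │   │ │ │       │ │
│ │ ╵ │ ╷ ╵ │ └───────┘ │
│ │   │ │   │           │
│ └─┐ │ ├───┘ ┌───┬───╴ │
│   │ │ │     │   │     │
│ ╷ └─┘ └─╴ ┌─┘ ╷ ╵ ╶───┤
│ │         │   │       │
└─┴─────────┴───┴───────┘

Finding the shortest path from (6, 1) to (2, 10):
Path length: 29 steps
Directions: up → up → left → down → down → down → down → right → down → right → right → up → up → up → right → down → right → up → up → right → right → right → right → up → right → up → left → up → right

Solution:

┌───────┬───────┬───────┐
│       │       │       │
│ ╷ ╶───┘ ┌─╴ ╷ ├─╴ ┌─┐ │
│ │       │   │ │   │ │ │
├─┴───────┤ ╶─┤ │ ┌─┘ │ │
│         │   │ │ │x B│ │
│ ╶─────┐ └─╴ │ │ │ ╶─┤ │
│       │     │ │ │x x│ │
├───┬─┐ ├─┬───┤ ╵ ├─╴ │ │
│x x│ │ │ │   │   │x x│ │
│ ╷ │ │ ╵ │ ╶─┴───┘ ┌─┘ │
│x│x│ │   │x x x x x│   │
│ │ │ ├───┤ ┌─┐ ╶───┘ ┌─┤
│x│A│ │x x│x│ │       │ │
│ │ ╵ │ ╷ ╵ │ └───────┘ │
│x│   │x│x x│           │
│ └─┐ │ ├───┘ ┌───┬───╴ │
│x x│ │x│     │   │     │
│ ╷ └─┘ └─╴ ┌─┘ ╷ ╵ ╶───┤
│ │x x x    │   │       │
└─┴─────────┴───┴───────┘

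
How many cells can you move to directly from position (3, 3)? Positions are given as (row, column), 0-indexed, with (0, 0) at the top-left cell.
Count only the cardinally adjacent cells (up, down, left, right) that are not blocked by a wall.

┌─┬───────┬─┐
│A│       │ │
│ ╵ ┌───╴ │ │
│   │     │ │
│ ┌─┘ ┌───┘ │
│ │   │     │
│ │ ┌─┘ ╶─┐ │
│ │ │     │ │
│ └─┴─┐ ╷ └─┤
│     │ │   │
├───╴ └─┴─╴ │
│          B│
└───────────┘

Checking passable neighbors of (3, 3):
Neighbors: (2, 3), (4, 3), (3, 2), (3, 4)
Count: 4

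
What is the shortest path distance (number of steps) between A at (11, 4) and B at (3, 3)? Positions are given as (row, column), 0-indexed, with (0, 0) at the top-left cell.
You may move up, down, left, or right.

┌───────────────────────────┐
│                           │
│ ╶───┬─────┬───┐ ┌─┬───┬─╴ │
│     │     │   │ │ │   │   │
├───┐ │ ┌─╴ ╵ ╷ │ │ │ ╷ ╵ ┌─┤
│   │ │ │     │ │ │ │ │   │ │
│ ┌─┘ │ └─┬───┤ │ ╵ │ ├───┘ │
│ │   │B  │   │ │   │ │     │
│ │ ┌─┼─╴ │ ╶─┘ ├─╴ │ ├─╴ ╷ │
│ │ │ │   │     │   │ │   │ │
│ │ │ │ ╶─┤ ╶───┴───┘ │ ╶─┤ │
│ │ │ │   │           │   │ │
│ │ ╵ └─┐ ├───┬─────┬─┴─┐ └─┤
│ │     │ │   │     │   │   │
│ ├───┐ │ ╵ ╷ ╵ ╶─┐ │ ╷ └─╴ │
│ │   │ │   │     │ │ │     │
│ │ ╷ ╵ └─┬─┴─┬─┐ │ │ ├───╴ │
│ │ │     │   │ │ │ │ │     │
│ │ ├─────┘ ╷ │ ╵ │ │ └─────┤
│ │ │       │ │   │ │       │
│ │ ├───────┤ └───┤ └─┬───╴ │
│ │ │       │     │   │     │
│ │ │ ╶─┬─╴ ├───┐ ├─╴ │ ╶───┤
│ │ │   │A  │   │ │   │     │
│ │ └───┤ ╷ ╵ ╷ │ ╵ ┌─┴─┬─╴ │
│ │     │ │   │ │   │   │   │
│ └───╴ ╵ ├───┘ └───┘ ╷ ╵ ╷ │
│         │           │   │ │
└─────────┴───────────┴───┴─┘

Finding path from (11, 4) to (3, 3):
Path: (11,4) → (12,4) → (13,4) → (13,3) → (12,3) → (12,2) → (12,1) → (11,1) → (10,1) → (9,1) → (8,1) → (7,1) → (7,2) → (8,2) → (8,3) → (7,3) → (6,3) → (6,2) → (6,1) → (5,1) → (4,1) → (3,1) → (3,2) → (2,2) → (1,2) → (1,1) → (1,0) → (0,0) → (0,1) → (0,2) → (0,3) → (0,4) → (0,5) → (0,6) → (0,7) → (0,8) → (0,9) → (0,10) → (0,11) → (0,12) → (0,13) → (1,13) → (1,12) → (2,12) → (2,11) → (1,11) → (1,10) → (2,10) → (3,10) → (4,10) → (5,10) → (5,9) → (5,8) → (5,7) → (5,6) → (5,5) → (4,5) → (4,6) → (4,7) → (3,7) → (2,7) → (1,7) → (1,6) → (2,6) → (2,5) → (1,5) → (1,4) → (1,3) → (2,3) → (3,3)
Distance: 69 steps

Solution:

┌───────────────────────────┐
│↱ → → → → → → → → → → → → ↓│
│ ╶───┬─────┬───┐ ┌─┬───┬─╴ │
│↑ ← ↰│↓ ← ↰│↓ ↰│ │ │↓ ↰│↓ ↲│
├───┐ │ ┌─╴ ╵ ╷ │ │ │ ╷ ╵ ┌─┤
│   │↑│↓│  ↑ ↲│↑│ │ │↓│↑ ↲│ │
│ ┌─┘ │ └─┬───┤ │ ╵ │ ├───┘ │
│ │↱ ↑│B  │   │↑│   │↓│     │
│ │ ┌─┼─╴ │ ╶─┘ ├─╴ │ ├─╴ ╷ │
│ │↑│ │   │↱ → ↑│   │↓│   │ │
│ │ │ │ ╶─┤ ╶───┴───┘ │ ╶─┤ │
│ │↑│ │   │↑ ← ← ← ← ↲│   │ │
│ │ ╵ └─┐ ├───┬─────┬─┴─┐ └─┤
│ │↑ ← ↰│ │   │     │   │   │
│ ├───┐ │ ╵ ╷ ╵ ╶─┐ │ ╷ └─╴ │
│ │↱ ↓│↑│   │     │ │ │     │
│ │ ╷ ╵ └─┬─┴─┬─┐ │ │ ├───╴ │
│ │↑│↳ ↑  │   │ │ │ │ │     │
│ │ ├─────┘ ╷ │ ╵ │ │ └─────┤
│ │↑│       │ │   │ │       │
│ │ ├───────┤ └───┤ └─┬───╴ │
│ │↑│       │     │   │     │
│ │ │ ╶─┬─╴ ├───┐ ├─╴ │ ╶───┤
│ │↑│   │A  │   │ │   │     │
│ │ └───┤ ╷ ╵ ╷ │ ╵ ┌─┴─┬─╴ │
│ │↑ ← ↰│↓│   │ │   │   │   │
│ └───╴ ╵ ├───┘ └───┘ ╷ ╵ ╷ │
│      ↑ ↲│           │   │ │
└─────────┴───────────┴───┴─┘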